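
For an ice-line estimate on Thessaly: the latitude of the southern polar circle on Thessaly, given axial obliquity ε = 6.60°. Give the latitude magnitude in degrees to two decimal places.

The polar circle is the lowest latitude that experiences at least one full rotation of continuous darkness at the northern-summer solstice; it lies at |φ| = 90° − ε = 90° − 6.60° = 83.40°.

83.40°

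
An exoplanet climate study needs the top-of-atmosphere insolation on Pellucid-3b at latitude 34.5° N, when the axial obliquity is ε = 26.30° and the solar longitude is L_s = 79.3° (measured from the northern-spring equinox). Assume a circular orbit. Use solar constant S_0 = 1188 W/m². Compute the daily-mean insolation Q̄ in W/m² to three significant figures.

Solar declination: sin δ = sin ε · sin L_s = sin 26.30° × sin 79.3° = 0.43537, so δ = +25.809°.
cos h₀ = −tan(+34.5°) tan(+25.809°) = -0.3324, h₀ = 1.9096 rad.
Bracket: h₀ sin ϕ sin δ + cos ϕ cos δ sin h₀ = 1.9096×0.56641×0.43537 + 0.82413×0.90025×0.94315 = 0.470903 + 0.699745 = 1.170648.
Q̄ = (S_0/π) × [bracket] = (1188/π) × 1.170648 = 442.7 W/m².

Q̄ ≈ 443 W/m²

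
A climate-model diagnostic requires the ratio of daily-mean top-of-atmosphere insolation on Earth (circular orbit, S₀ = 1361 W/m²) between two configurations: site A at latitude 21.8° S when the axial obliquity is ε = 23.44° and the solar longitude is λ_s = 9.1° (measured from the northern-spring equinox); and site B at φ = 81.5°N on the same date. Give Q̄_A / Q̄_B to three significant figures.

Q̄_A / Q̄_B ≈ 3.44

— Configuration A (φ=-21.8°):
Solar declination: sin δ = sin ε · sin λ_s = sin 23.44° × sin 9.1° = 0.06291, so δ = +3.607°.
cos H₀ = −tan(-21.8°) tan(+3.607°) = 0.0252, H₀ = 1.5456 rad.
Bracket: H₀ sin φ sin δ + cos φ cos δ sin H₀ = 1.5456×-0.37137×0.06291 + 0.92849×0.99802×0.99968 = -0.036110 + 0.926355 = 0.890245.
Q̄ = (S₀/π) × [bracket] = (1361/π) × 0.890245 = 385.67 W/m².
— Configuration B (φ=+81.5°):
cos H₀ = −tan(+81.5°) tan(+3.607°) = -0.4218, H₀ = 2.0062 rad.
Bracket: H₀ sin φ sin δ + cos φ cos δ sin H₀ = 2.0062×0.98902×0.06291 + 0.14781×0.99802×0.90669 = 0.124824 + 0.133752 = 0.258576.
Q̄ = (S₀/π) × [bracket] = (1361/π) × 0.258576 = 112.02 W/m².
Ratio Q̄_A / Q̄_B = 385.67 / 112.02 = 3.443.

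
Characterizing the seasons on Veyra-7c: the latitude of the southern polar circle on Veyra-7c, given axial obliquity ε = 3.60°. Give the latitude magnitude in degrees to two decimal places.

86.40°

The polar circle is the lowest latitude that experiences at least one full rotation of continuous darkness at the northern-summer solstice; it lies at |φ| = 90° − ε = 90° − 3.60° = 86.40°.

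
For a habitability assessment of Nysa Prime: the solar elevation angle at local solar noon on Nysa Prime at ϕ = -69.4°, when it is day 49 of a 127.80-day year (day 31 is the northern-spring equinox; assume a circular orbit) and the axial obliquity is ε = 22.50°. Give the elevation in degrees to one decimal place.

3.4°

Solar longitude: L_s = 360° × (49 − 31)/127.80 = 50.704°.
sin δ = sin 22.50° × sin 50.704° = 0.29615, so δ = +17.227°.
At local noon the hour angle is zero, so the zenith angle equals |ϕ − δ| = |-69.4° − (+17.227°)| = 86.627°.
Elevation = 90° − 86.627° = 3.4°.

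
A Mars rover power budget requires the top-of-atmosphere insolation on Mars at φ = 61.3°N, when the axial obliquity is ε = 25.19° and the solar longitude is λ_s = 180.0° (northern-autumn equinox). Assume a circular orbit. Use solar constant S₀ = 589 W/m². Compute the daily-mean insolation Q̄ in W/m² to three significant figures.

Q̄ ≈ 90.0 W/m²

Solar declination: sin δ = sin ε · sin λ_s = sin 25.19° × sin 180.0° = 0.00000, so δ = +0.000°.
cos H₀ = −tan(+61.3°) tan(+0.000°) = -0.0000, H₀ = 1.5708 rad.
Bracket: H₀ sin φ sin δ + cos φ cos δ sin H₀ = 1.5708×0.87715×0.00000 + 0.48022×1.00000×1.00000 = 0.000000 + 0.480220 = 0.480220.
Q̄ = (S₀/π) × [bracket] = (589/π) × 0.480220 = 90.03 W/m².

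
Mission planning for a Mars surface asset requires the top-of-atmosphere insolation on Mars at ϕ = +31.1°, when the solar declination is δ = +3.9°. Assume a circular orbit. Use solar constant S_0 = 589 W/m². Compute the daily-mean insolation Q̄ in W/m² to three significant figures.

cos h₀ = −tan(+31.1°) tan(+3.900°) = -0.0411, h₀ = 1.6119 rad.
Bracket: h₀ sin ϕ sin δ + cos ϕ cos δ sin h₀ = 1.6119×0.51653×0.06802 + 0.85627×0.99768×0.99915 = 0.056633 + 0.853557 = 0.910190.
Q̄ = (S_0/π) × [bracket] = (589/π) × 0.910190 = 170.6 W/m².

Q̄ ≈ 171 W/m²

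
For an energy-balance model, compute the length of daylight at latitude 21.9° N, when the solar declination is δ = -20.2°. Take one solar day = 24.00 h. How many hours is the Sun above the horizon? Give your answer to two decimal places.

10.87 h

cos h₀ = −tan ϕ · tan δ = −tan(+21.9°) × tan(-20.200°) = 0.1479, so h₀ = 1.4223 rad = 81.49°.
Daylight = 2h₀/(2π) × 24.00 h = (1.4223/π) × 24.00 = 10.87 h.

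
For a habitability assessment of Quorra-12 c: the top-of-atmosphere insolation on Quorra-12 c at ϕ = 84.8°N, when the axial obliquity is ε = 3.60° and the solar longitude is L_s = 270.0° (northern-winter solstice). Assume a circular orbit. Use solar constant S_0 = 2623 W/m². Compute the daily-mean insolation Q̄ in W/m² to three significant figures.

Q̄ ≈ 12.4 W/m²

Solar declination: sin δ = sin ε · sin L_s = sin 3.60° × sin 270.0° = -0.06279, so δ = -3.600°.
cos h₀ = −tan(+84.8°) tan(-3.600°) = 0.6913, h₀ = 0.8075 rad.
Bracket: h₀ sin ϕ sin δ + cos ϕ cos δ sin h₀ = 0.8075×0.99588×-0.06279 + 0.09063×0.99803×0.72255 = -0.050494 + 0.065356 = 0.014862.
Q̄ = (S_0/π) × [bracket] = (2623/π) × 0.014862 = 12.41 W/m².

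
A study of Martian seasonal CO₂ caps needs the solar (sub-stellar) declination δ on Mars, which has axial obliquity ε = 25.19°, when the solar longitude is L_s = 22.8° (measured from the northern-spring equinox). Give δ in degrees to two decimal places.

sin δ = sin ε · sin L_s = sin 25.19° × sin 22.8° = 0.164935.
δ = arcsin(0.164935) = +9.49°.

δ = +9.49°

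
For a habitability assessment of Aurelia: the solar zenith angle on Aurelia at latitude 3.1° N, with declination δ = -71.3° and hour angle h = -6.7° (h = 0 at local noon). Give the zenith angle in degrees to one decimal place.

θ_z = 74.5°

cos θ_z = sin ϕ sin δ + cos ϕ cos δ cos h = -0.051224 + 0.317957 = 0.266733.
θ_z = arccos(0.266733) = 74.5°.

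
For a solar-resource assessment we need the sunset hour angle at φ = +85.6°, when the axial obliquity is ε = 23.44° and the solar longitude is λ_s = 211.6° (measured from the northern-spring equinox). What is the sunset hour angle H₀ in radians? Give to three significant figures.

H₀ = 0.00 rad

Solar declination: sin δ = sin ε · sin λ_s = sin 23.44° × sin 211.6° = -0.20844, so δ = -12.031°.
cos H₀ = −tan φ · tan δ = 2.7697 ≥ 1, so the Sun never rises (polar night) and H₀ = 0.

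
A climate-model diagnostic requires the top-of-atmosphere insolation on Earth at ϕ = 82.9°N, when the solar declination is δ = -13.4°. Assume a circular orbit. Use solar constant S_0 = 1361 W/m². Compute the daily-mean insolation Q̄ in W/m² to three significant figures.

Q̄ ≈ 0.00 W/m²

cos h₀ = −tan(+82.9°) tan(-13.400°) = 1.9127 ≥ 1 ⇒ polar night, h₀ = 0 and Q̄ = 0.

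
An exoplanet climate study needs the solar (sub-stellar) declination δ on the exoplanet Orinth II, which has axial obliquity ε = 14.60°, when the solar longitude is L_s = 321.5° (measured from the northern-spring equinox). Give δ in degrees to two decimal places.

sin δ = sin ε · sin L_s = sin 14.60° × sin 321.5° = -0.156917.
δ = arcsin(-0.156917) = -9.03°.

δ = -9.03°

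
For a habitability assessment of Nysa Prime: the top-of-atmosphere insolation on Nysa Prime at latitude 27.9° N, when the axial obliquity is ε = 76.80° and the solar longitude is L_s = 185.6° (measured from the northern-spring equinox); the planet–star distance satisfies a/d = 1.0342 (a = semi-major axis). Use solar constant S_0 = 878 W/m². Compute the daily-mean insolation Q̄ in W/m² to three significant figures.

Q̄ ≈ 242 W/m²

Solar declination: sin δ = sin ε · sin L_s = sin 76.80° × sin 185.6° = -0.09500, so δ = -5.452°.
cos h₀ = −tan(+27.9°) tan(-5.452°) = 0.0505, h₀ = 1.5202 rad.
Bracket: h₀ sin ϕ sin δ + cos ϕ cos δ sin h₀ = 1.5202×0.46793×-0.09500 + 0.88377×0.99548×0.99872 = -0.067578 + 0.878649 = 0.811071.
Inverse-square distance factor (a/d)² = 1.0342² = 1.069570.
Q̄ = (S_0/π) × 1.069570 × [bracket] = (878/π) × 1.069570 × 0.811071 = 242.4 W/m².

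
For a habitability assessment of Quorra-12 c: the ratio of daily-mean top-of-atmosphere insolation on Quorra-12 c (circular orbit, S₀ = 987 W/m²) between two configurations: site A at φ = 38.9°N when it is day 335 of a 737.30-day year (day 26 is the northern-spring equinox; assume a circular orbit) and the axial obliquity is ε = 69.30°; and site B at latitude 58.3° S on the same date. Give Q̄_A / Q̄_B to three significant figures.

Q̄_A / Q̄_B ≈ 37.9

— Configuration A (φ=+38.9°):
Solar longitude: λ_s = 360° × (335 − 26)/737.30 = 150.875°.
sin δ = sin 69.30° × sin 150.875° = 0.45530, so δ = +27.084°.
cos H₀ = −tan(+38.9°) tan(+27.084°) = -0.4126, H₀ = 1.9961 rad.
Bracket: H₀ sin φ sin δ + cos φ cos δ sin H₀ = 1.9961×0.62796×0.45530 + 0.77824×0.89034×0.91090 = 0.570705 + 0.631161 = 1.201866.
Q̄ = (S₀/π) × [bracket] = (987/π) × 1.201866 = 377.59 W/m².
— Configuration B (φ=-58.3°):
cos H₀ = −tan(-58.3°) tan(+27.084°) = 0.8280, H₀ = 0.5953 rad.
Bracket: H₀ sin φ sin δ + cos φ cos δ sin H₀ = 0.5953×-0.85081×0.45530 + 0.52547×0.89034×0.56074 = -0.230604 + 0.262341 = 0.031737.
Q̄ = (S₀/π) × [bracket] = (987/π) × 0.031737 = 9.9709 W/m².
Ratio Q̄_A / Q̄_B = 377.59 / 9.9709 = 37.87.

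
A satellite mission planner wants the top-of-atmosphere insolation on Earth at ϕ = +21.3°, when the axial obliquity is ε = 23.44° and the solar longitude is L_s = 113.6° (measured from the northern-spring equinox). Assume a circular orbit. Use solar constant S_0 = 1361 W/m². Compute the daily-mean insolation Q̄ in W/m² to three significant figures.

Q̄ ≈ 470 W/m²

Solar declination: sin δ = sin ε · sin L_s = sin 23.44° × sin 113.6° = 0.36452, so δ = +21.378°.
cos h₀ = −tan(+21.3°) tan(+21.378°) = -0.1526, h₀ = 1.7240 rad.
Bracket: h₀ sin ϕ sin δ + cos ϕ cos δ sin h₀ = 1.7240×0.36325×0.36452 + 0.93169×0.93120×0.98828 = 0.228278 + 0.857422 = 1.085700.
Q̄ = (S_0/π) × [bracket] = (1361/π) × 1.085700 = 470.3 W/m².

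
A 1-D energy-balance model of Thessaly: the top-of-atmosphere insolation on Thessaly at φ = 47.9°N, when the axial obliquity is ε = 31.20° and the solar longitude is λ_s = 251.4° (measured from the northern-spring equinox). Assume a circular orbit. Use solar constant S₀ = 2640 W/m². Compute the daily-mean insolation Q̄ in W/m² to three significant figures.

Q̄ ≈ 109 W/m²

Solar declination: sin δ = sin ε · sin λ_s = sin 31.20° × sin 251.4° = -0.49097, so δ = -29.404°.
cos H₀ = −tan(+47.9°) tan(-29.404°) = 0.6237, H₀ = 0.8973 rad.
Bracket: H₀ sin φ sin δ + cos φ cos δ sin H₀ = 0.8973×0.74198×-0.49097 + 0.67043×0.87118×0.78165 = -0.326877 + 0.456535 = 0.129658.
Q̄ = (S₀/π) × [bracket] = (2640/π) × 0.129658 = 109.0 W/m².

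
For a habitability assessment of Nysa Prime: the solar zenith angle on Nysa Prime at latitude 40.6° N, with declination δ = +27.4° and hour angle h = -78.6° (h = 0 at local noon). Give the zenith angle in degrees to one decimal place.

θ_z = 64.4°

cos θ_z = sin φ sin δ + cos φ cos δ cos h = 0.299486 + 0.133239 = 0.432725.
θ_z = arccos(0.432725) = 64.4°.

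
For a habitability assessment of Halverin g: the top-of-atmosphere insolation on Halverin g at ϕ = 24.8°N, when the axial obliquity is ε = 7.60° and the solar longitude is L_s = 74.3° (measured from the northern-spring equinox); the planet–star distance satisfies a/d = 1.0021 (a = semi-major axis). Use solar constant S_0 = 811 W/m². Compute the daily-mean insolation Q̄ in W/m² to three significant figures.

Q̄ ≈ 256 W/m²

Solar declination: sin δ = sin ε · sin L_s = sin 7.60° × sin 74.3° = 0.12732, so δ = +7.315°.
cos h₀ = −tan(+24.8°) tan(+7.315°) = -0.0593, h₀ = 1.6301 rad.
Bracket: h₀ sin ϕ sin δ + cos ϕ cos δ sin h₀ = 1.6301×0.41945×0.12732 + 0.90778×0.99186×0.99824 = 0.087054 + 0.898806 = 0.985860.
Inverse-square distance factor (a/d)² = 1.0021² = 1.004204.
Q̄ = (S_0/π) × 1.004204 × [bracket] = (811/π) × 1.004204 × 0.985860 = 255.6 W/m².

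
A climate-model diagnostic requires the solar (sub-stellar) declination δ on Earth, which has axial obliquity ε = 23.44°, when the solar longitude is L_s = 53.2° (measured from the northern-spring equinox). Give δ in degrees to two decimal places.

δ = +18.57°

sin δ = sin ε · sin L_s = sin 23.44° × sin 53.2° = 0.318522.
δ = arcsin(0.318522) = +18.57°.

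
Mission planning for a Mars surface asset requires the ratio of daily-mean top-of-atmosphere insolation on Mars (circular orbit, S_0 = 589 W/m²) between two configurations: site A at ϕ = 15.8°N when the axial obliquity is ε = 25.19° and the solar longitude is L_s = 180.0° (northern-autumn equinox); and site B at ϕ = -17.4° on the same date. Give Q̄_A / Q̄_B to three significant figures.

— Configuration A (ϕ=+15.8°):
Solar declination: sin δ = sin ε · sin L_s = sin 25.19° × sin 180.0° = 0.00000, so δ = +0.000°.
cos h₀ = −tan(+15.8°) tan(+0.000°) = -0.0000, h₀ = 1.5708 rad.
Bracket: h₀ sin ϕ sin δ + cos ϕ cos δ sin h₀ = 1.5708×0.27228×0.00000 + 0.96222×1.00000×1.00000 = 0.000000 + 0.962220 = 0.962220.
Q̄ = (S_0/π) × [bracket] = (589/π) × 0.962220 = 180.40 W/m².
— Configuration B (ϕ=-17.4°):
cos h₀ = −tan(-17.4°) tan(+0.000°) = 0.0000, h₀ = 1.5708 rad.
Bracket: h₀ sin ϕ sin δ + cos ϕ cos δ sin h₀ = 1.5708×-0.29904×0.00000 + 0.95424×1.00000×1.00000 = -0.000000 + 0.954240 = 0.954240.
Q̄ = (S_0/π) × [bracket] = (589/π) × 0.954240 = 178.91 W/m².
Ratio Q̄_A / Q̄_B = 180.40 / 178.91 = 1.008.

Q̄_A / Q̄_B ≈ 1.01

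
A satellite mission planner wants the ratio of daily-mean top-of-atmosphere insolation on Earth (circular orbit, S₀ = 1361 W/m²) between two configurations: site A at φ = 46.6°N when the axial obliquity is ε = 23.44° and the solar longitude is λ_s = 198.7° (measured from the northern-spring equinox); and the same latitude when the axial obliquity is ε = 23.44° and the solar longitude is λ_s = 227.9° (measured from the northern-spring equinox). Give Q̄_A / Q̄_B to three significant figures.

— Configuration A (φ=+46.6°):
Solar declination: sin δ = sin ε · sin λ_s = sin 23.44° × sin 198.7° = -0.12754, so δ = -7.327°.
cos H₀ = −tan(+46.6°) tan(-7.327°) = 0.1360, H₀ = 1.4344 rad.
Bracket: H₀ sin φ sin δ + cos φ cos δ sin H₀ = 1.4344×0.72657×-0.12754 + 0.68709×0.99183×0.99071 = -0.132921 + 0.675146 = 0.542225.
Q̄ = (S₀/π) × [bracket] = (1361/π) × 0.542225 = 234.90 W/m².
— Configuration B (φ=+46.6°):
Solar declination: sin δ = sin ε · sin λ_s = sin 23.44° × sin 227.9° = -0.29515, so δ = -17.166°.
cos H₀ = −tan(+46.6°) tan(-17.166°) = 0.3267, H₀ = 1.2380 rad.
Bracket: H₀ sin φ sin δ + cos φ cos δ sin H₀ = 1.2380×0.72657×-0.29515 + 0.68709×0.95545×0.94514 = -0.265486 + 0.620466 = 0.354980.
Q̄ = (S₀/π) × [bracket] = (1361/π) × 0.354980 = 153.78 W/m².
Ratio Q̄_A / Q̄_B = 234.90 / 153.78 = 1.528.

Q̄_A / Q̄_B ≈ 1.53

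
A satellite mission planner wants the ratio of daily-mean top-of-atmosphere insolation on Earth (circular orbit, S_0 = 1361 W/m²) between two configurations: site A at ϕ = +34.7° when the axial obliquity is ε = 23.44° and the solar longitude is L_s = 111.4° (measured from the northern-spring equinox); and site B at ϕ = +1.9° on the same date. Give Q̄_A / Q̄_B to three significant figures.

Q̄_A / Q̄_B ≈ 1.19

— Configuration A (ϕ=+34.7°):
Solar declination: sin δ = sin ε · sin L_s = sin 23.44° × sin 111.4° = 0.37036, so δ = +21.738°.
cos h₀ = −tan(+34.7°) tan(+21.738°) = -0.2761, h₀ = 1.8505 rad.
Bracket: h₀ sin ϕ sin δ + cos ϕ cos δ sin h₀ = 1.8505×0.56928×0.37036 + 0.82214×0.92889×0.96113 = 0.390157 + 0.733993 = 1.124150.
Q̄ = (S_0/π) × [bracket] = (1361/π) × 1.124150 = 487.00 W/m².
— Configuration B (ϕ=+1.9°):
cos h₀ = −tan(+1.9°) tan(+21.738°) = -0.0132, h₀ = 1.5840 rad.
Bracket: h₀ sin ϕ sin δ + cos ϕ cos δ sin h₀ = 1.5840×0.03316×0.37036 + 0.99945×0.92889×0.99991 = 0.019453 + 0.928296 = 0.947749.
Q̄ = (S_0/π) × [bracket] = (1361/π) × 0.947749 = 410.58 W/m².
Ratio Q̄_A / Q̄_B = 487.00 / 410.58 = 1.186.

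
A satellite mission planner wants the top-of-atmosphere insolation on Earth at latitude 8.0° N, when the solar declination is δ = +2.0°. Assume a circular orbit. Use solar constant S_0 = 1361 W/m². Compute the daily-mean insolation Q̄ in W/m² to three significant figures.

Q̄ ≈ 432 W/m²

cos h₀ = −tan(+8.0°) tan(+2.000°) = -0.0049, h₀ = 1.5757 rad.
Bracket: h₀ sin ϕ sin δ + cos ϕ cos δ sin h₀ = 1.5757×0.13917×0.03490 + 0.99027×0.99939×0.99999 = 0.007653 + 0.989656 = 0.997309.
Q̄ = (S_0/π) × [bracket] = (1361/π) × 0.997309 = 432.1 W/m².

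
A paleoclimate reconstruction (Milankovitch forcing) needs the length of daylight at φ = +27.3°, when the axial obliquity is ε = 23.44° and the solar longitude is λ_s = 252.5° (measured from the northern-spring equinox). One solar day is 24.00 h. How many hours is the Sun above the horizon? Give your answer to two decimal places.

10.37 h

Solar declination: sin δ = sin ε · sin λ_s = sin 23.44° × sin 252.5° = -0.37938, so δ = -22.295°.
cos H₀ = −tan φ · tan δ = −tan(+27.3°) × tan(-22.295°) = 0.2116, so H₀ = 1.3576 rad = 77.78°.
Daylight = 2H₀/(2π) × 24.00 h = (1.3576/π) × 24.00 = 10.37 h.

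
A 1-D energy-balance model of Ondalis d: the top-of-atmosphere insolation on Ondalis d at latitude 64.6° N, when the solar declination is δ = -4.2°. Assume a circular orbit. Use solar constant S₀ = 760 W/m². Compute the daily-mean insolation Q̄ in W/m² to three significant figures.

cos H₀ = −tan(+64.6°) tan(-4.200°) = 0.1547, H₀ = 1.4155 rad.
Bracket: H₀ sin φ sin δ + cos φ cos δ sin H₀ = 1.4155×0.90334×-0.07324 + 0.42894×0.99731×0.98797 = -0.093650 + 0.422640 = 0.328990.
Q̄ = (S₀/π) × [bracket] = (760/π) × 0.328990 = 79.59 W/m².

Q̄ ≈ 79.6 W/m²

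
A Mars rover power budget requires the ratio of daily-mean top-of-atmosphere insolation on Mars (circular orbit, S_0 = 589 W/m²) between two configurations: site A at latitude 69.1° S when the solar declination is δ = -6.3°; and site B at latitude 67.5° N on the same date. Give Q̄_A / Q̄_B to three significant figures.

— Configuration A (ϕ=-69.1°):
cos h₀ = −tan(-69.1°) tan(-6.300°) = -0.2891, h₀ = 1.8641 rad.
Bracket: h₀ sin ϕ sin δ + cos ϕ cos δ sin h₀ = 1.8641×-0.93420×-0.10973 + 0.35674×0.99396×0.95730 = 0.191088 + 0.339444 = 0.530532.
Q̄ = (S_0/π) × [bracket] = (589/π) × 0.530532 = 99.467 W/m².
— Configuration B (ϕ=+67.5°):
cos h₀ = −tan(+67.5°) tan(-6.300°) = 0.2665, h₀ = 1.3010 rad.
Bracket: h₀ sin ϕ sin δ + cos ϕ cos δ sin h₀ = 1.3010×0.92388×-0.10973 + 0.38268×0.99396×0.96383 = -0.131892 + 0.366611 = 0.234719.
Q̄ = (S_0/π) × [bracket] = (589/π) × 0.234719 = 44.006 W/m².
Ratio Q̄_A / Q̄_B = 99.467 / 44.006 = 2.260.

Q̄_A / Q̄_B ≈ 2.26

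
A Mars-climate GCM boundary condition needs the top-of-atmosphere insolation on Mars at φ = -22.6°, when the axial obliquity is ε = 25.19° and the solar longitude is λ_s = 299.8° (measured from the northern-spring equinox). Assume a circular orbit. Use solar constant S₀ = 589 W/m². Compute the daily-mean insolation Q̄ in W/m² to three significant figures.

Solar declination: sin δ = sin ε · sin λ_s = sin 25.19° × sin 299.8° = -0.36934, so δ = -21.675°.
cos H₀ = −tan(-22.6°) tan(-21.675°) = -0.1654, H₀ = 1.7370 rad.
Bracket: H₀ sin φ sin δ + cos φ cos δ sin H₀ = 1.7370×-0.38430×-0.36934 + 0.92321×0.92929×0.98622 = 0.246545 + 0.846108 = 1.092653.
Q̄ = (S₀/π) × [bracket] = (589/π) × 1.092653 = 204.9 W/m².

Q̄ ≈ 205 W/m²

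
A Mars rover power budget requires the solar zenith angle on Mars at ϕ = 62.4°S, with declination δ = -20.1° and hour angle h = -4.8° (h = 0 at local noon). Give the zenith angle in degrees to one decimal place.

θ_z = 42.4°

cos θ_z = sin ϕ sin δ + cos ϕ cos δ cos h = 0.304552 + 0.433553 = 0.738105.
θ_z = arccos(0.738105) = 42.4°.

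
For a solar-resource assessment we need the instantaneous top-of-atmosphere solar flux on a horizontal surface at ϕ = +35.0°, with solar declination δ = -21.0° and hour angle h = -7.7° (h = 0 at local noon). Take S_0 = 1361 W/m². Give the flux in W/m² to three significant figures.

752 W/m²

cos θ_z = sin ϕ sin δ + cos ϕ cos δ cos h = -0.205551 + 0.757849 = 0.552298.
Flux = S_0 · cos θ_z = 1361 × 0.552298 = 751.7 W/m².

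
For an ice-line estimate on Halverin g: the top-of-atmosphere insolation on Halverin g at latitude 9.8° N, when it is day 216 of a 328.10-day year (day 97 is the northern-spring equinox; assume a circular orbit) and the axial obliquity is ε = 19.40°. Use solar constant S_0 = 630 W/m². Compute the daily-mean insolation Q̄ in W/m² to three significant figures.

Solar longitude: L_s = 360° × (216 − 97)/328.10 = 130.570°.
sin δ = sin 19.40° × sin 130.570° = 0.25231, so δ = +14.614°.
cos h₀ = −tan(+9.8°) tan(+14.614°) = -0.0450, h₀ = 1.6159 rad.
Bracket: h₀ sin ϕ sin δ + cos ϕ cos δ sin h₀ = 1.6159×0.17021×0.25231 + 0.98541×0.96765×0.99899 = 0.069396 + 0.952569 = 1.021965.
Q̄ = (S_0/π) × [bracket] = (630/π) × 1.021965 = 204.9 W/m².

Q̄ ≈ 205 W/m²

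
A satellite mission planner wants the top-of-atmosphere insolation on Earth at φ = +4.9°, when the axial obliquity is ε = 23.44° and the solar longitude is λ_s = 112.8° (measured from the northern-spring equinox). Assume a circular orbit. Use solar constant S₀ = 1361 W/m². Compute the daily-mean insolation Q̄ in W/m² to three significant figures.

Solar declination: sin δ = sin ε · sin λ_s = sin 23.44° × sin 112.8° = 0.36671, so δ = +21.513°.
cos H₀ = −tan(+4.9°) tan(+21.513°) = -0.0338, H₀ = 1.6046 rad.
Bracket: H₀ sin φ sin δ + cos φ cos δ sin H₀ = 1.6046×0.08542×0.36671 + 0.99635×0.93034×0.99943 = 0.050263 + 0.926416 = 0.976679.
Q̄ = (S₀/π) × [bracket] = (1361/π) × 0.976679 = 423.1 W/m².

Q̄ ≈ 423 W/m²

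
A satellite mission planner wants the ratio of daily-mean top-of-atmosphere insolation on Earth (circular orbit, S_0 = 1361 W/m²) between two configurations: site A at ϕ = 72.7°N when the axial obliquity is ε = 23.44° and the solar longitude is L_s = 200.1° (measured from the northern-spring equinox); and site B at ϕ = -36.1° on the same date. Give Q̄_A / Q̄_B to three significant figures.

Q̄_A / Q̄_B ≈ 0.128

— Configuration A (ϕ=+72.7°):
Solar declination: sin δ = sin ε · sin L_s = sin 23.44° × sin 200.1° = -0.13670, so δ = -7.857°.
cos h₀ = −tan(+72.7°) tan(-7.857°) = 0.4431, h₀ = 1.1118 rad.
Bracket: h₀ sin ϕ sin δ + cos ϕ cos δ sin h₀ = 1.1118×0.95476×-0.13670 + 0.29737×0.99061×0.89649 = -0.145107 + 0.264086 = 0.118979.
Q̄ = (S_0/π) × [bracket] = (1361/π) × 0.118979 = 51.544 W/m².
— Configuration B (ϕ=-36.1°):
cos h₀ = −tan(-36.1°) tan(-7.857°) = -0.1006, h₀ = 1.6716 rad.
Bracket: h₀ sin ϕ sin δ + cos ϕ cos δ sin h₀ = 1.6716×-0.58920×-0.13670 + 0.80799×0.99061×0.99492 = 0.134637 + 0.796337 = 0.930974.
Q̄ = (S_0/π) × [bracket] = (1361/π) × 0.930974 = 403.32 W/m².
Ratio Q̄_A / Q̄_B = 51.544 / 403.32 = 0.1278.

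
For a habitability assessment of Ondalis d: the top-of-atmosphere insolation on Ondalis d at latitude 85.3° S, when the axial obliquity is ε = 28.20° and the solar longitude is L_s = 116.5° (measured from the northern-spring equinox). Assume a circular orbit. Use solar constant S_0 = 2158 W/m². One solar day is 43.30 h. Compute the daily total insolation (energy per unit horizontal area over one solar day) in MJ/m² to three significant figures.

Solar declination: sin δ = sin ε · sin L_s = sin 28.20° × sin 116.5° = 0.42290, so δ = +25.018°.
cos h₀ = −tan(-85.3°) tan(+25.018°) = 5.6764 ≥ 1 ⇒ polar night, h₀ = 0 and Q̄ = 0.
Daily total = Q̄ × 43.30 h × 3600 s/h = 0.00 MJ/m².

0.00 MJ/m²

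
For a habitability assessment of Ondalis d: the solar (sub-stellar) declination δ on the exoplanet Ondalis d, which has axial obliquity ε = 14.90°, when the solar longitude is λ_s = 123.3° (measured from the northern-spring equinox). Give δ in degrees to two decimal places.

sin δ = sin ε · sin λ_s = sin 14.90° × sin 123.3° = 0.214913.
δ = arcsin(0.214913) = +12.41°.

δ = +12.41°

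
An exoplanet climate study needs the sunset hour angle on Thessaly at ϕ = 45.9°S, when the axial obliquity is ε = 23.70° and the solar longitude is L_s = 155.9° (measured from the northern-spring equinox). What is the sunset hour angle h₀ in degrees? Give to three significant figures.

h₀ = 80.1°

Solar declination: sin δ = sin ε · sin L_s = sin 23.70° × sin 155.9° = 0.16413, so δ = +9.447°.
cos h₀ = −tan ϕ · tan δ = −tan(-45.9°) × tan(+9.447°) = 0.1717, so h₀ = 1.3982 rad = 80.11°.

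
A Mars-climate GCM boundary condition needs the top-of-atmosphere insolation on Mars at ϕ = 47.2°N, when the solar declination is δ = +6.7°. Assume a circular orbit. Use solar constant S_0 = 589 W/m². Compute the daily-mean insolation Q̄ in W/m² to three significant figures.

cos h₀ = −tan(+47.2°) tan(+6.700°) = -0.1269, h₀ = 1.6980 rad.
Bracket: h₀ sin ϕ sin δ + cos ϕ cos δ sin h₀ = 1.6980×0.73373×0.11667 + 0.67944×0.99317×0.99192 = 0.145356 + 0.669347 = 0.814703.
Q̄ = (S_0/π) × [bracket] = (589/π) × 0.814703 = 152.7 W/m².

Q̄ ≈ 153 W/m²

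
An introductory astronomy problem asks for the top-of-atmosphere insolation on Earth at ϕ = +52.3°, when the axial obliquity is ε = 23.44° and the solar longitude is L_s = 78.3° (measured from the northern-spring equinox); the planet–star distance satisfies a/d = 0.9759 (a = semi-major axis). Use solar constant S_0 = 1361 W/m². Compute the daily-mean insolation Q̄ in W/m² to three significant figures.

Solar declination: sin δ = sin ε · sin L_s = sin 23.44° × sin 78.3° = 0.38952, so δ = +22.925°.
cos h₀ = −tan(+52.3°) tan(+22.925°) = -0.5472, h₀ = 2.1498 rad.
Bracket: h₀ sin ϕ sin δ + cos ϕ cos δ sin h₀ = 2.1498×0.79122×0.38952 + 0.61153×0.92102×0.83700 = 0.662560 + 0.471425 = 1.133985.
Inverse-square distance factor (a/d)² = 0.9759² = 0.952381.
Q̄ = (S_0/π) × 0.952381 × [bracket] = (1361/π) × 0.952381 × 1.133985 = 467.9 W/m².

Q̄ ≈ 468 W/m²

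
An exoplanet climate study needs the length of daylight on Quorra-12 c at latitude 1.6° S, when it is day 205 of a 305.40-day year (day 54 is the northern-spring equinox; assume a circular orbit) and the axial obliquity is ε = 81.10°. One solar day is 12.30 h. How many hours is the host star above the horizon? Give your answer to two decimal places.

Solar longitude: λ_s = 360° × (205 − 54)/305.40 = 177.996°.
sin δ = sin 81.10° × sin 177.996° = 0.03455, so δ = +1.980°.
cos H₀ = −tan φ · tan δ = −tan(-1.6°) × tan(+1.980°) = 0.0010, so H₀ = 1.5698 rad = 89.94°.
Daylight = 2H₀/(2π) × 12.30 h = (1.5698/π) × 12.30 = 6.15 h.

6.15 h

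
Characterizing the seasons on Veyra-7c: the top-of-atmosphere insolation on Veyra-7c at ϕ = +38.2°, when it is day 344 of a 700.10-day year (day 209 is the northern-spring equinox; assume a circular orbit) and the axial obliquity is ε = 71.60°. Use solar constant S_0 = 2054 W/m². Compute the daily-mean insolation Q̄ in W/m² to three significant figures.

Q̄ ≈ 1.13e+03 W/m²

Solar longitude: L_s = 360° × (344 − 209)/700.10 = 69.419°.
sin δ = sin 71.60° × sin 69.419° = 0.88831, so δ = +62.662°.
cos h₀ = −tan(+38.2°) tan(+62.662°) = -1.5222 ≤ −1 ⇒ polar day, h₀ = π.
Bracket: h₀ sin ϕ sin δ + cos ϕ cos δ sin h₀ = 3.1416×0.61841×0.88831 + 0.78586×0.45924×0.00000 = 1.725806 + 0.000000 = 1.725806.
Q̄ = (S_0/π) × [bracket] = (2054/π) × 1.725806 = 1128 W/m².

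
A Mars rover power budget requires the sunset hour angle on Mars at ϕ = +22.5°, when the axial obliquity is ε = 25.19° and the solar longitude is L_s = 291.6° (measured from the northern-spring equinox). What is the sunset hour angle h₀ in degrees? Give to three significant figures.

Solar declination: sin δ = sin ε · sin L_s = sin 25.19° × sin 291.6° = -0.39573, so δ = -23.312°.
cos h₀ = −tan ϕ · tan δ = −tan(+22.5°) × tan(-23.312°) = 0.1785, so h₀ = 1.3913 rad = 79.72°.

h₀ = 79.7°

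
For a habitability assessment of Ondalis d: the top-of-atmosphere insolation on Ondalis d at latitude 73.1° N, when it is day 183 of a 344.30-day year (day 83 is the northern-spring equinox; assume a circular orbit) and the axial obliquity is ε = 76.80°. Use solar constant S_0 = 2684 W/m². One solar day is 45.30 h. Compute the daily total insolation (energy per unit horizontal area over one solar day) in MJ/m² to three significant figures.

395 MJ/m²

Solar longitude: L_s = 360° × (183 − 83)/344.30 = 104.560°.
sin δ = sin 76.80° × sin 104.560° = 0.94231, so δ = +70.444°.
cos h₀ = −tan(+73.1°) tan(+70.444°) = -9.2656 ≤ −1 ⇒ polar day, h₀ = π.
Bracket: h₀ sin ϕ sin δ + cos ϕ cos δ sin h₀ = 3.1416×0.95681×0.94231 + 0.29070×0.33473×0.00000 = 2.832503 + 0.000000 = 2.832503.
Q̄ = (S_0/π) × [bracket] = (2684/π) × 2.832503 = 2419.9 W/m².
Daily total = Q̄ × 45.30 h × 3600 s/h = 2419.9 × 45.30 × 3600 / 10⁶ = 394.6 MJ/m².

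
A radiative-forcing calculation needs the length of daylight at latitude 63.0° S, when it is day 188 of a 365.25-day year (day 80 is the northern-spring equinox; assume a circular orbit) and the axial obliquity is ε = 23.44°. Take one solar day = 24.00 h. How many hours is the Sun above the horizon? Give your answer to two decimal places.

Solar longitude: λ_s = 360° × (188 − 80)/365.25 = 106.448°.
sin δ = sin 23.44° × sin 106.448° = 0.38151, so δ = +22.427°.
cos H₀ = −tan φ · tan δ = −tan(-63.0°) × tan(+22.427°) = 0.8100, so H₀ = 0.6266 rad = 35.90°.
Daylight = 2H₀/(2π) × 24.00 h = (0.6266/π) × 24.00 = 4.79 h.

4.79 h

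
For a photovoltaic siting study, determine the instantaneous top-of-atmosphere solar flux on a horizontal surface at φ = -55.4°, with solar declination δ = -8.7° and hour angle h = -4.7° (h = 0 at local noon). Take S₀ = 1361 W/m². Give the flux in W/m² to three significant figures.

cos θ_z = sin φ sin δ + cos φ cos δ cos h = 0.124508 + 0.559423 = 0.683931.
Flux = S₀ · cos θ_z = 1361 × 0.683931 = 930.8 W/m².

931 W/m²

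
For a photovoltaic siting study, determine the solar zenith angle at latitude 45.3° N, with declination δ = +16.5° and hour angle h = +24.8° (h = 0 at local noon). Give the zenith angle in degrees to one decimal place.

cos θ_z = sin φ sin δ + cos φ cos δ cos h = 0.201878 + 0.612231 = 0.814109.
θ_z = arccos(0.814109) = 35.5°.

θ_z = 35.5°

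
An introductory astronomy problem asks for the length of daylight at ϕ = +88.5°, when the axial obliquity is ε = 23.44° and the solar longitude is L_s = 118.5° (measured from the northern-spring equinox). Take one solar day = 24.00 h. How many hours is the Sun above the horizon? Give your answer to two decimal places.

24.00 h

Solar declination: sin δ = sin ε · sin L_s = sin 23.44° × sin 118.5° = 0.34958, so δ = +20.462°.
Sunrise equation: cos h₀ = −tan ϕ · tan δ = -14.2491 ≤ −1, so the Sun never sets (polar day) and h₀ = π.
Daylight = 2h₀/(2π) × 24.00 h = (3.1416/π) × 24.00 = 24.00 h.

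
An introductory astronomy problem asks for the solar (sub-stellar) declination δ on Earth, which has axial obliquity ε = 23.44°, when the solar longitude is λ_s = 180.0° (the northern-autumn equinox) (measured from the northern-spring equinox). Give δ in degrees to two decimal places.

sin δ = sin ε · sin λ_s = sin 23.44° × sin 180.0° = 0.000000.
δ = arcsin(0.000000) = +0.00°.

δ = +0.00°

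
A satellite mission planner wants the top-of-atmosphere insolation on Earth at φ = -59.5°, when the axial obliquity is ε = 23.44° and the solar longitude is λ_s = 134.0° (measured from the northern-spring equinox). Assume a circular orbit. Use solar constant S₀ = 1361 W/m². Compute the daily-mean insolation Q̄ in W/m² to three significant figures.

Solar declination: sin δ = sin ε · sin λ_s = sin 23.44° × sin 134.0° = 0.28615, so δ = +16.627°.
cos H₀ = −tan(-59.5°) tan(+16.627°) = 0.5070, H₀ = 1.0391 rad.
Bracket: H₀ sin φ sin δ + cos φ cos δ sin H₀ = 1.0391×-0.86163×0.28615 + 0.50754×0.95819×0.86196 = -0.256196 + 0.419188 = 0.162992.
Q̄ = (S₀/π) × [bracket] = (1361/π) × 0.162992 = 70.61 W/m².

Q̄ ≈ 70.6 W/m²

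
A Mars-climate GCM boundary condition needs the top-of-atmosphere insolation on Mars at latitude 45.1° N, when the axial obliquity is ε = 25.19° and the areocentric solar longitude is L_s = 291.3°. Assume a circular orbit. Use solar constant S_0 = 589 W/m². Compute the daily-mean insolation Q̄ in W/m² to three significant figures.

Q̄ ≈ 50.4 W/m²

sin δ = sin 25.19° × sin 291.3° = -0.39655, so δ = -23.363°.
cos h₀ = −tan(+45.1°) tan(-23.363°) = 0.4335, h₀ = 1.1225 rad.
Bracket: h₀ sin ϕ sin δ + cos ϕ cos δ sin h₀ = 1.1225×0.70834×-0.39655 + 0.70587×0.91801×0.90117 = -0.315302 + 0.583954 = 0.268652.
Q̄ = (S_0/π) × [bracket] = (589/π) × 0.268652 = 50.37 W/m².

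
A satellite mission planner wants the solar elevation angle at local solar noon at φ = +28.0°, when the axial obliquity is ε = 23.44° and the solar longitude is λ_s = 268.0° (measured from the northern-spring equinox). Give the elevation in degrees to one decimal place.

Solar declination: sin δ = sin ε · sin λ_s = sin 23.44° × sin 268.0° = -0.39755, so δ = -23.425°.
At local noon the hour angle is zero, so the zenith angle equals |φ − δ| = |+28.0° − (-23.425°)| = 51.425°.
Elevation = 90° − 51.425° = 38.6°.

38.6°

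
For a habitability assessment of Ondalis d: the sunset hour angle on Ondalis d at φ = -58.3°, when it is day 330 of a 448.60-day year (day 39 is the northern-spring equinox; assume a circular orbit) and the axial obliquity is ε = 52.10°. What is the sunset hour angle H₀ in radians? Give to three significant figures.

Solar longitude: λ_s = 360° × (330 − 39)/448.60 = 233.527°.
sin δ = sin 52.10° × sin 233.527° = -0.63453, so δ = -39.385°.
Sunrise equation: cos H₀ = −tan φ · tan δ = -1.3293 ≤ −1, so the host star never sets (polar day) and H₀ = π.

H₀ = 3.14 rad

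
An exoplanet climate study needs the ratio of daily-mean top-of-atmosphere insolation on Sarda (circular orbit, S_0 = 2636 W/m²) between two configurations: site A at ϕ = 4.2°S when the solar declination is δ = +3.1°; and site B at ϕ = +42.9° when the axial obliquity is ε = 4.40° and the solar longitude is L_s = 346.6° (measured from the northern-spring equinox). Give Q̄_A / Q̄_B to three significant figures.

Q̄_A / Q̄_B ≈ 1.39

— Configuration A (ϕ=-4.2°):
cos h₀ = −tan(-4.2°) tan(+3.100°) = 0.0040, h₀ = 1.5668 rad.
Bracket: h₀ sin ϕ sin δ + cos ϕ cos δ sin h₀ = 1.5668×-0.07324×0.05408 + 0.99731×0.99854×0.99999 = -0.006206 + 0.995844 = 0.989638.
Q̄ = (S_0/π) × [bracket] = (2636/π) × 0.989638 = 830.37 W/m².
— Configuration B (ϕ=+42.9°):
Solar declination: sin δ = sin ε · sin L_s = sin 4.40° × sin 346.6° = -0.01778, so δ = -1.019°.
cos h₀ = −tan(+42.9°) tan(-1.019°) = 0.0165, h₀ = 1.5543 rad.
Bracket: h₀ sin ϕ sin δ + cos ϕ cos δ sin h₀ = 1.5543×0.68072×-0.01778 + 0.73254×0.99984×0.99986 = -0.018812 + 0.732320 = 0.713508.
Q̄ = (S_0/π) × [bracket] = (2636/π) × 0.713508 = 598.68 W/m².
Ratio Q̄_A / Q̄_B = 830.37 / 598.68 = 1.387.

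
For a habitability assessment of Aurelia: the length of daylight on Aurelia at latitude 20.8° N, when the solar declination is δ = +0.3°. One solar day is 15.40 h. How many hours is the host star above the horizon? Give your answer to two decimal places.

7.71 h

cos H₀ = −tan φ · tan δ = −tan(+20.8°) × tan(+0.300°) = -0.0020, so H₀ = 1.5728 rad = 90.11°.
Daylight = 2H₀/(2π) × 15.40 h = (1.5728/π) × 15.40 = 7.71 h.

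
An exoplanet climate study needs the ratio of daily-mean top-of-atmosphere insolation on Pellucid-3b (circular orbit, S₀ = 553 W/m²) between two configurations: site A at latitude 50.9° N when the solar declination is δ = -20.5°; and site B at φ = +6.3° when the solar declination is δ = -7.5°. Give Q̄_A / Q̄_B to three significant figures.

— Configuration A (φ=+50.9°):
cos H₀ = −tan(+50.9°) tan(-20.500°) = 0.4601, H₀ = 1.0927 rad.
Bracket: H₀ sin φ sin δ + cos φ cos δ sin H₀ = 1.0927×0.77605×-0.35021 + 0.63068×0.93667×0.88789 = -0.296975 + 0.524511 = 0.227536.
Q̄ = (S₀/π) × [bracket] = (553/π) × 0.227536 = 40.052 W/m².
— Configuration B (φ=+6.3°):
cos H₀ = −tan(+6.3°) tan(-7.500°) = 0.0145, H₀ = 1.5563 rad.
Bracket: H₀ sin φ sin δ + cos φ cos δ sin H₀ = 1.5563×0.10973×-0.13053 + 0.99396×0.99144×0.99989 = -0.022291 + 0.985343 = 0.963052.
Q̄ = (S₀/π) × [bracket] = (553/π) × 0.963052 = 169.52 W/m².
Ratio Q̄_A / Q̄_B = 40.052 / 169.52 = 0.2363.

Q̄_A / Q̄_B ≈ 0.236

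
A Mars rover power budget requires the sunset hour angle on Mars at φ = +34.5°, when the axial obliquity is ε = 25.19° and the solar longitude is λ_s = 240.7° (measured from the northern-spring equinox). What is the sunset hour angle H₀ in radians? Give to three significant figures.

H₀ = 1.29 rad

Solar declination: sin δ = sin ε · sin λ_s = sin 25.19° × sin 240.7° = -0.37117, so δ = -21.788°.
cos H₀ = −tan φ · tan δ = −tan(+34.5°) × tan(-21.788°) = 0.2747, so H₀ = 1.2925 rad = 74.05°.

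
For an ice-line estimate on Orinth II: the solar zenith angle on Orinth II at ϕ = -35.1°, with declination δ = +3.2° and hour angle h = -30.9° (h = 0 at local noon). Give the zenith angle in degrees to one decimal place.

θ_z = 48.0°

cos θ_z = sin ϕ sin δ + cos ϕ cos δ cos h = -0.032098 + 0.700931 = 0.668833.
θ_z = arccos(0.668833) = 48.0°.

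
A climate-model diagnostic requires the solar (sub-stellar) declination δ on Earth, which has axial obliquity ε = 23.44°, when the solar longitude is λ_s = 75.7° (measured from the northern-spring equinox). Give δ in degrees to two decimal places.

δ = +22.67°

sin δ = sin ε · sin λ_s = sin 23.44° × sin 75.7° = 0.385463.
δ = arcsin(0.385463) = +22.67°.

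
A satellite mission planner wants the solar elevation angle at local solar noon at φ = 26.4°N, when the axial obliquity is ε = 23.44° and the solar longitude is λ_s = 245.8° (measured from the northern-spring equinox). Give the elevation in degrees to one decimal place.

42.3°

Solar declination: sin δ = sin ε · sin λ_s = sin 23.44° × sin 245.8° = -0.36283, so δ = -21.274°.
At local noon the hour angle is zero, so the zenith angle equals |φ − δ| = |+26.4° − (-21.274°)| = 47.674°.
Elevation = 90° − 47.674° = 42.3°.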